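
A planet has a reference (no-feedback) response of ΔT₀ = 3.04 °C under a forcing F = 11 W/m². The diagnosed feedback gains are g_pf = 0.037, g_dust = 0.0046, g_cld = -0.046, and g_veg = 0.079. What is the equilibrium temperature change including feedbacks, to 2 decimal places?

Total gain g = 0.037 + 0.0046 − 0.046 + 0.079 = 0.0746.
Amplification A = 1/(1 − 0.0746) = 1.081.
ΔT = 3.04 × 1.081 = 3.29 °C.

3.29 °C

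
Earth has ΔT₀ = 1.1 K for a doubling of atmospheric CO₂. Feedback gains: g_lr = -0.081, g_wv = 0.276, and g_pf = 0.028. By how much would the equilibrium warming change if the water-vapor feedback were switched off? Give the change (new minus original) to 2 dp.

Original: g = 0.223, ΔT = 1.1/(1−0.223) = 1.4157 K.
Without water-vapor: g' = -0.053, ΔT' = 1.1/(1+0.053) = 1.0446 K.
Change = 1.0446 − 1.4157 = -0.37 K.

-0.37 K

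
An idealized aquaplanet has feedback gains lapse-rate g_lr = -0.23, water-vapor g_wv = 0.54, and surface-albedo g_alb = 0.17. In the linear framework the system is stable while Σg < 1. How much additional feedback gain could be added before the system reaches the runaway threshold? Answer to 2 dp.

0.52

Current total gain = -0.23 + 0.54 + 0.17 = 0.48.
Margin to runaway = 1 − 0.48 = 0.52.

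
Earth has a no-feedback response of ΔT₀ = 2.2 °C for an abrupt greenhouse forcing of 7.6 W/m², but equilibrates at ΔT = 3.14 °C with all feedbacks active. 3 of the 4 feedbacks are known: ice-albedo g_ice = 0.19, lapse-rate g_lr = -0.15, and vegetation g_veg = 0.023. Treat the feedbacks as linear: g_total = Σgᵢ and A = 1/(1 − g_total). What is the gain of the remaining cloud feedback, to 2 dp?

0.24

Amplification A = ΔT/ΔT₀ = 3.14/2.2 = 1.427.
Total gain g = 1 − 1/A = 1 − 1/1.427 = 0.2992.
Known gains sum to 0.19 − 0.15 + 0.023 = 0.063.
g_cld = 0.2992 − 0.063 = 0.24.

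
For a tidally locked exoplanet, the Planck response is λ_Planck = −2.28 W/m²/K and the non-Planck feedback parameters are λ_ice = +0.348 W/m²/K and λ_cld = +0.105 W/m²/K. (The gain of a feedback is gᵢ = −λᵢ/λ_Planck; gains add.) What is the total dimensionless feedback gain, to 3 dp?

0.199

Convert to gains: g_ice = 0.348/2.28 = 0.1526; g_cld = 0.105/2.28 = 0.04605.
Total gain g = 0.19865.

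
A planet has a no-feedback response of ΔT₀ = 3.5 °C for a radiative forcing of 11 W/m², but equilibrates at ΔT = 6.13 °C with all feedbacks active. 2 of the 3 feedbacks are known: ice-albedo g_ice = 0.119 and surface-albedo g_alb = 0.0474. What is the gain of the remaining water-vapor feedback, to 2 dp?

Amplification A = ΔT/ΔT₀ = 6.13/3.5 = 1.751.
Total gain g = 1 − 1/A = 1 − 1/1.751 = 0.4289.
Known gains sum to 0.119 + 0.0474 = 0.1664.
g_wv = 0.4289 − 0.1664 = 0.26.

0.26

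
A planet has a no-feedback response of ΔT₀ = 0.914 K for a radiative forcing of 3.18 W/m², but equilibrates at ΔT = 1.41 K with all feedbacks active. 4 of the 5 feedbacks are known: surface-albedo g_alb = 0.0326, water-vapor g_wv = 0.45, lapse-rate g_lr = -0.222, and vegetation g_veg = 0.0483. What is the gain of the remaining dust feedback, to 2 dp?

Amplification A = ΔT/ΔT₀ = 1.41/0.914 = 1.543.
Total gain g = 1 − 1/A = 1 − 1/1.543 = 0.3519.
Known gains sum to 0.0326 + 0.45 − 0.222 + 0.0483 = 0.3089.
g_dust = 0.3519 − 0.3089 = 0.04.

0.04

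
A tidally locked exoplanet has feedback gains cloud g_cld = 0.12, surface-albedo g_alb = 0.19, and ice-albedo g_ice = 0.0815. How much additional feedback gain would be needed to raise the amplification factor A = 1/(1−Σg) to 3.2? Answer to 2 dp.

0.30

Current total gain = 0.3915.
Target gain for A = 3.2: g* = 1 − 1/3.2 = 0.6875.
Additional gain needed = 0.6875 − 0.3915 = 0.30.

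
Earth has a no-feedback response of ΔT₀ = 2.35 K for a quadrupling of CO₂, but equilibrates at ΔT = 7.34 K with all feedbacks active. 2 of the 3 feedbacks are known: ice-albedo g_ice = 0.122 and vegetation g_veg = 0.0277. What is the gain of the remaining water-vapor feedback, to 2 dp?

Amplification A = ΔT/ΔT₀ = 7.34/2.35 = 3.123.
Total gain g = 1 − 1/A = 1 − 1/3.123 = 0.6798.
Known gains sum to 0.122 + 0.0277 = 0.1497.
g_wv = 0.6798 − 0.1497 = 0.53.

0.53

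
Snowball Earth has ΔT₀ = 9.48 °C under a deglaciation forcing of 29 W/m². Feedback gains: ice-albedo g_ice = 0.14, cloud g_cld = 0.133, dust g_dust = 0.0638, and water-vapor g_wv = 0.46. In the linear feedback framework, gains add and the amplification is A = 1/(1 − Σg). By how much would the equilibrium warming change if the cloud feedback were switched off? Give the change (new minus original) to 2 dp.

Original: g = 0.7968, ΔT = 9.48/(1−0.7968) = 46.6535 °C.
Without cloud: g' = 0.6638, ΔT' = 9.48/(1−0.6638) = 28.1975 °C.
Change = 28.1975 − 46.6535 = -18.46 °C.

-18.46 °C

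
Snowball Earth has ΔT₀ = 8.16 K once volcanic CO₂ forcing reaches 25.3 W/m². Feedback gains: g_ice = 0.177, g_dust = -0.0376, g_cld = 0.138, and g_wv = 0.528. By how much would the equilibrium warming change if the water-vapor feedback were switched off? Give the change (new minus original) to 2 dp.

Original: g = 0.8054, ΔT = 8.16/(1−0.8054) = 41.9322 K.
Without water-vapor: g' = 0.2774, ΔT' = 8.16/(1−0.2774) = 11.2926 K.
Change = 11.2926 − 41.9322 = -30.64 K.

-30.64 K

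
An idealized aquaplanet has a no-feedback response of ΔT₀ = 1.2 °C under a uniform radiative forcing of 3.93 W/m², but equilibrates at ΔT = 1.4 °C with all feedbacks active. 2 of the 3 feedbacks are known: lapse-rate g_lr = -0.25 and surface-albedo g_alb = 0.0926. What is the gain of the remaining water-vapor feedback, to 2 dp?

Amplification A = ΔT/ΔT₀ = 1.4/1.2 = 1.167.
Total gain g = 1 − 1/A = 1 − 1/1.167 = 0.1431.
Known gains sum to -0.25 + 0.0926 = -0.1574.
g_wv = 0.1431 + 0.1574 = 0.30.

0.30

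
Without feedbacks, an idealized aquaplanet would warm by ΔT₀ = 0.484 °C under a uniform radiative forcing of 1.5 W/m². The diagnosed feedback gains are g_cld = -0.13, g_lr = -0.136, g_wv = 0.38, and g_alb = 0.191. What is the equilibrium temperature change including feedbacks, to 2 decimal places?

Total gain g = -0.13 − 0.136 + 0.38 + 0.191 = 0.305.
Amplification A = 1/(1 − 0.305) = 1.439.
ΔT = 0.484 × 1.439 = 0.70 °C.

0.70 °C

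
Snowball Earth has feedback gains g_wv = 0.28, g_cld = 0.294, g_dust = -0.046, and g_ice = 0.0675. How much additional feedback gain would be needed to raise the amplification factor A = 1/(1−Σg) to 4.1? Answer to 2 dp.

0.16

Current total gain = 0.5955.
Target gain for A = 4.1: g* = 1 − 1/4.1 = 0.7561.
Additional gain needed = 0.7561 − 0.5955 = 0.16.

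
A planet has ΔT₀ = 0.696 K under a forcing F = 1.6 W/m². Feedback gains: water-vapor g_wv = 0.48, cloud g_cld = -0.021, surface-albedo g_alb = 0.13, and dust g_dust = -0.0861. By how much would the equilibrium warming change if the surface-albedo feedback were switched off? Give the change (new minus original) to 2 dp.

Original: g = 0.5029, ΔT = 0.696/(1−0.5029) = 1.4001 K.
Without surface-albedo: g' = 0.3729, ΔT' = 0.696/(1−0.3729) = 1.1099 K.
Change = 1.1099 − 1.4001 = -0.29 K.

-0.29 K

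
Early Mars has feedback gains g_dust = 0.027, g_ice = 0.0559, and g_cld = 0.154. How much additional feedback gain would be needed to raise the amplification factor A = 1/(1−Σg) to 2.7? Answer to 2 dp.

0.39

Current total gain = 0.2369.
Target gain for A = 2.7: g* = 1 − 1/2.7 = 0.6296.
Additional gain needed = 0.6296 − 0.2369 = 0.39.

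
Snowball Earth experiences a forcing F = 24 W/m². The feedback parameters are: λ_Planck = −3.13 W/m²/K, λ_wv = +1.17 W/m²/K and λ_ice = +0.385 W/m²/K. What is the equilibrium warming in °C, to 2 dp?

Net feedback parameter λ = (−3.13) + (+1.17) + (+0.385) = -1.575 W/m²/K.
ΔT = −F/λ = −24/(-1.575) = 15.24 °C.

15.24 °C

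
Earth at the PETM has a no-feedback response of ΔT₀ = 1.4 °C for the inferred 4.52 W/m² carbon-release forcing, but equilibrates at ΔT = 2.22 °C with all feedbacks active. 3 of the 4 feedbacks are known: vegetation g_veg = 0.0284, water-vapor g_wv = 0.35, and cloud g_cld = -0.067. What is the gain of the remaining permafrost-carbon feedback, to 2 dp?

Amplification A = ΔT/ΔT₀ = 2.22/1.4 = 1.586.
Total gain g = 1 − 1/A = 1 − 1/1.586 = 0.3695.
Known gains sum to 0.0284 + 0.35 − 0.067 = 0.3114.
g_pf = 0.3695 − 0.3114 = 0.06.

0.06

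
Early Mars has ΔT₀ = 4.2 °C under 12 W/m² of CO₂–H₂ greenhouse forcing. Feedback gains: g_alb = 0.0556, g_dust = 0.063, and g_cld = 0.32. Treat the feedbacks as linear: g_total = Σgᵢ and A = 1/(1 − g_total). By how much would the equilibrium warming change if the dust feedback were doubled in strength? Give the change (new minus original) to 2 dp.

0.95 °C

Original: g = 0.4386, ΔT = 4.2/(1−0.4386) = 7.4813 °C.
With doubled dust: g' = 0.5016, ΔT' = 4.2/(1−0.5016) = 8.4270 °C.
Change = 8.4270 − 7.4813 = 0.95 °C.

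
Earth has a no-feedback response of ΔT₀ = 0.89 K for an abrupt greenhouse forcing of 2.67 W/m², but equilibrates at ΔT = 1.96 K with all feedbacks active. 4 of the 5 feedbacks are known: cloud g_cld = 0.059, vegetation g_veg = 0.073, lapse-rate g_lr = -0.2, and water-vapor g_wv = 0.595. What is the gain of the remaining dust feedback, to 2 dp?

0.02

Amplification A = ΔT/ΔT₀ = 1.96/0.89 = 2.202.
Total gain g = 1 − 1/A = 1 − 1/2.202 = 0.5459.
Known gains sum to 0.059 + 0.073 − 0.2 + 0.595 = 0.527.
g_dust = 0.5459 − 0.527 = 0.02.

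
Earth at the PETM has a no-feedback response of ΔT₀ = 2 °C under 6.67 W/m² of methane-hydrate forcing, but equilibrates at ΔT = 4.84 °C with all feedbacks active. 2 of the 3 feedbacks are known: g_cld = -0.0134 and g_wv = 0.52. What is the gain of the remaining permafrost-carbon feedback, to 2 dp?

0.08

Amplification A = ΔT/ΔT₀ = 4.84/2 = 2.42.
Total gain g = 1 − 1/A = 1 − 1/2.42 = 0.5868.
Known gains sum to -0.0134 + 0.52 = 0.5066.
g_pf = 0.5868 − 0.5066 = 0.08.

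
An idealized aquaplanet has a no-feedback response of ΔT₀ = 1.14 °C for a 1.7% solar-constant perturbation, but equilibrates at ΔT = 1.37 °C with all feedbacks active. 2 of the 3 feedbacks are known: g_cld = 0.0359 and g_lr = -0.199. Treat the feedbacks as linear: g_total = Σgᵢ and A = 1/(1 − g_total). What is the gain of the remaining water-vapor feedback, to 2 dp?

Amplification A = ΔT/ΔT₀ = 1.37/1.14 = 1.202.
Total gain g = 1 − 1/A = 1 − 1/1.202 = 0.1681.
Known gains sum to 0.0359 − 0.199 = -0.1631.
g_wv = 0.1681 + 0.1631 = 0.33.

0.33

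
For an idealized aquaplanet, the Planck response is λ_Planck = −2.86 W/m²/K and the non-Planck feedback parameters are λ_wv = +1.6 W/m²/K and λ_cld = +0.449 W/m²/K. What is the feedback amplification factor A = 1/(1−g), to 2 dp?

Convert to gains: g_wv = 1.6/2.86 = 0.5594; g_cld = 0.449/2.86 = 0.157.
Total gain g = 0.7164.
A = 1/(1 − 0.7164) = 3.53.

3.53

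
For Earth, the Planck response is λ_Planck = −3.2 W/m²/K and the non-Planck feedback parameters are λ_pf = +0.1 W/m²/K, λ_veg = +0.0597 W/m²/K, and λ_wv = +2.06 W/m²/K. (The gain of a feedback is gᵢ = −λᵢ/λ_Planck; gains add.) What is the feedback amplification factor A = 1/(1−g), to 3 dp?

3.264

Convert to gains: g_pf = 0.1/3.2 = 0.03125; g_veg = 0.0597/3.2 = 0.01866; g_wv = 2.06/3.2 = 0.6437.
Total gain g = 0.69361.
A = 1/(1 − 0.69361) = 3.264.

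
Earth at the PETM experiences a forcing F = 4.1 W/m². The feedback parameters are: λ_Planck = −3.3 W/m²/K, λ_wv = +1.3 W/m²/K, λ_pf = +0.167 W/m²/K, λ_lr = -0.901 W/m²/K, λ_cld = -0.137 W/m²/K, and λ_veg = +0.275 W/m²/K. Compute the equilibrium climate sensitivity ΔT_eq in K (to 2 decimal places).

1.58 K

Net feedback parameter λ = (−3.3) + (+1.3) + (+0.167) + (-0.901) + (-0.137) + (+0.275) = -2.596 W/m²/K.
ΔT = −F/λ = −4.1/(-2.596) = 1.58 K.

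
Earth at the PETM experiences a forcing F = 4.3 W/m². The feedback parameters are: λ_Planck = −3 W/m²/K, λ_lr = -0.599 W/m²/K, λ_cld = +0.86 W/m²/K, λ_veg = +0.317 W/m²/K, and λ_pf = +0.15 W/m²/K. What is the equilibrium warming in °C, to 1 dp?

1.9 °C

Net feedback parameter λ = (−3) + (-0.599) + (+0.86) + (+0.317) + (+0.15) = -2.272 W/m²/K.
ΔT = −F/λ = −4.3/(-2.272) = 1.9 °C.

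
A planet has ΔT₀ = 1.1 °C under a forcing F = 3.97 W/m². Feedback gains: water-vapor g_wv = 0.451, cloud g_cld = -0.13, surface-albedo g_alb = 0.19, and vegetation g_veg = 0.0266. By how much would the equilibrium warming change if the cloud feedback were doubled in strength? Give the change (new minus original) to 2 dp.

Original: g = 0.5376, ΔT = 1.1/(1−0.5376) = 2.3789 °C.
With doubled cloud: g' = 0.4076, ΔT' = 1.1/(1−0.4076) = 1.8569 °C.
Change = 1.8569 − 2.3789 = -0.52 °C.

-0.52 °C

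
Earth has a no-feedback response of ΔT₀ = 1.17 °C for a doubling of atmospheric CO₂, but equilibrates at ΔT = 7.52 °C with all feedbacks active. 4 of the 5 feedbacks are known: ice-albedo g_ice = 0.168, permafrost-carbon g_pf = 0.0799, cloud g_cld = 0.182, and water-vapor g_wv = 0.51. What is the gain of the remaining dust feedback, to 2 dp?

-0.10

Amplification A = ΔT/ΔT₀ = 7.52/1.17 = 6.427.
Total gain g = 1 − 1/A = 1 − 1/6.427 = 0.8444.
Known gains sum to 0.168 + 0.0799 + 0.182 + 0.51 = 0.9399.
g_dust = 0.8444 − 0.9399 = -0.10.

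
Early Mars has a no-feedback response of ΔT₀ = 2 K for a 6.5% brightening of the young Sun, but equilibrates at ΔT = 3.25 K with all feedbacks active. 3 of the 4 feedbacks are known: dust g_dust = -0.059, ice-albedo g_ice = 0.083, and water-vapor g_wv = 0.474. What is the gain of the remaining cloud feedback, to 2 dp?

-0.11

Amplification A = ΔT/ΔT₀ = 3.25/2 = 1.625.
Total gain g = 1 − 1/A = 1 − 1/1.625 = 0.3846.
Known gains sum to -0.059 + 0.083 + 0.474 = 0.498.
g_cld = 0.3846 − 0.498 = -0.11.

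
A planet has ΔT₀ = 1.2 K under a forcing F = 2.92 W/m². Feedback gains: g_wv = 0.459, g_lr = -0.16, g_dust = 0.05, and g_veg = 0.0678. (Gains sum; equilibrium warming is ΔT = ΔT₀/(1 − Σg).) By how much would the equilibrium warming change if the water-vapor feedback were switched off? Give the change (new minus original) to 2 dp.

-0.91 K

Original: g = 0.4168, ΔT = 1.2/(1−0.4168) = 2.0576 K.
Without water-vapor: g' = -0.0422, ΔT' = 1.2/(1+0.0422) = 1.1514 K.
Change = 1.1514 − 2.0576 = -0.91 K.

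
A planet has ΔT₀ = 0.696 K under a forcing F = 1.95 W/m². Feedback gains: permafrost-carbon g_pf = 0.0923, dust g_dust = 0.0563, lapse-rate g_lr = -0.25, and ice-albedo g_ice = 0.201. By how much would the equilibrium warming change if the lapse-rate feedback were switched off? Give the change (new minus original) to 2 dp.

0.30 K

Original: g = 0.0996, ΔT = 0.696/(1−0.0996) = 0.7730 K.
Without lapse-rate: g' = 0.3496, ΔT' = 0.696/(1−0.3496) = 1.0701 K.
Change = 1.0701 − 0.7730 = 0.30 K.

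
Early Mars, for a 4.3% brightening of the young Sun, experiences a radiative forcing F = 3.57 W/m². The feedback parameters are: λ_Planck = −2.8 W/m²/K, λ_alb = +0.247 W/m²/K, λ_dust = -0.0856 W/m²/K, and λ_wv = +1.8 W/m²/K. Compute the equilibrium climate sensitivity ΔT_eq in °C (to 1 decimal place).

4.3 °C

Net feedback parameter λ = (−2.8) + (+0.247) + (-0.0856) + (+1.8) = -0.8386 W/m²/K.
ΔT = −F/λ = −3.57/(-0.8386) = 4.3 °C.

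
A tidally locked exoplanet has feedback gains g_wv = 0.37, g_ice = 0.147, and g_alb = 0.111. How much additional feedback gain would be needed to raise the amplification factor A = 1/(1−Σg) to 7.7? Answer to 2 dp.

0.24

Current total gain = 0.628.
Target gain for A = 7.7: g* = 1 − 1/7.7 = 0.8701.
Additional gain needed = 0.8701 − 0.628 = 0.24.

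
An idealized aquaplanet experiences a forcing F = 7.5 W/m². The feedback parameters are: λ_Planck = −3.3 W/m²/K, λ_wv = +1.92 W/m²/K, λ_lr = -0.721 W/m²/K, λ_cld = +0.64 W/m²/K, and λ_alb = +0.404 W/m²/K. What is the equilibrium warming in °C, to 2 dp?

7.10 °C

Net feedback parameter λ = (−3.3) + (+1.92) + (-0.721) + (+0.64) + (+0.404) = -1.057 W/m²/K.
ΔT = −F/λ = −7.5/(-1.057) = 7.10 °C.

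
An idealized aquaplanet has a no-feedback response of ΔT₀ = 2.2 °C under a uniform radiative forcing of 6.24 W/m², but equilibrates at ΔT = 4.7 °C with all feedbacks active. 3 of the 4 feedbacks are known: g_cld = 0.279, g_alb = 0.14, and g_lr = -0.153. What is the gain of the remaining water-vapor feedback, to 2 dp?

0.27

Amplification A = ΔT/ΔT₀ = 4.7/2.2 = 2.136.
Total gain g = 1 − 1/A = 1 − 1/2.136 = 0.5318.
Known gains sum to 0.279 + 0.14 − 0.153 = 0.266.
g_wv = 0.5318 − 0.266 = 0.27.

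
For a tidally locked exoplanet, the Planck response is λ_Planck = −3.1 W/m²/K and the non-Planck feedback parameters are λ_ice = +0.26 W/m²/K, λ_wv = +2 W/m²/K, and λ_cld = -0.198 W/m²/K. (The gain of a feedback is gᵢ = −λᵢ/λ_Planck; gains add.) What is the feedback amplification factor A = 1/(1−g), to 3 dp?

2.987

Convert to gains: g_ice = 0.26/3.1 = 0.08387; g_wv = 2/3.1 = 0.6452; g_cld = -0.198/3.1 = -0.06387.
Total gain g = 0.6652.
A = 1/(1 − 0.6652) = 2.987.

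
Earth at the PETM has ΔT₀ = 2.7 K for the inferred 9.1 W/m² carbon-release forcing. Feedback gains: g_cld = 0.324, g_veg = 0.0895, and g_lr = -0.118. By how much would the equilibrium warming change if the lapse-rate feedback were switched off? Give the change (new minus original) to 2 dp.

0.77 K

Original: g = 0.2955, ΔT = 2.7/(1−0.2955) = 3.8325 K.
Without lapse-rate: g' = 0.4135, ΔT' = 2.7/(1−0.4135) = 4.6036 K.
Change = 4.6036 − 3.8325 = 0.77 K.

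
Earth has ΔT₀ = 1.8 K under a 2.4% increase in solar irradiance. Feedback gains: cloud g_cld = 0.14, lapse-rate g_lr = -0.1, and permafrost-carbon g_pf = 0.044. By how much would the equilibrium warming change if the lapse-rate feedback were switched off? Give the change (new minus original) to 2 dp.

0.24 K

Original: g = 0.084, ΔT = 1.8/(1−0.084) = 1.9651 K.
Without lapse-rate: g' = 0.184, ΔT' = 1.8/(1−0.184) = 2.2059 K.
Change = 2.2059 − 1.9651 = 0.24 K.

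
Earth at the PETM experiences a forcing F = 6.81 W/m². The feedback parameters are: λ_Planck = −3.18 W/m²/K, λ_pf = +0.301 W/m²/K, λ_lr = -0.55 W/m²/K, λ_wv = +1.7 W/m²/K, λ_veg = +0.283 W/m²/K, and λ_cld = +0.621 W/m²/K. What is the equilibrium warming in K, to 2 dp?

Net feedback parameter λ = (−3.18) + (+0.301) + (-0.55) + (+1.7) + (+0.283) + (+0.621) = -0.825 W/m²/K.
ΔT = −F/λ = −6.81/(-0.825) = 8.25 K.

8.25 K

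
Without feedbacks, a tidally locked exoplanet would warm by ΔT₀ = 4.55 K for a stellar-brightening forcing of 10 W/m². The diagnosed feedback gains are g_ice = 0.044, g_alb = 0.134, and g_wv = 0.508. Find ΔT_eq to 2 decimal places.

14.49 K

Total gain g = 0.044 + 0.134 + 0.508 = 0.686.
Amplification A = 1/(1 − 0.686) = 3.185.
ΔT = 4.55 × 3.185 = 14.49 K.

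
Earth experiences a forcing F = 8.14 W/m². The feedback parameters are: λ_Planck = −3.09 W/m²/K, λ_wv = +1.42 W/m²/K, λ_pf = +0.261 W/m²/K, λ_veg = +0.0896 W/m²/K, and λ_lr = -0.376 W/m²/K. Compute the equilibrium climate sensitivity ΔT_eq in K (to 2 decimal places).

Net feedback parameter λ = (−3.09) + (+1.42) + (+0.261) + (+0.0896) + (-0.376) = -1.6954 W/m²/K.
ΔT = −F/λ = −8.14/(-1.6954) = 4.80 K.

4.80 K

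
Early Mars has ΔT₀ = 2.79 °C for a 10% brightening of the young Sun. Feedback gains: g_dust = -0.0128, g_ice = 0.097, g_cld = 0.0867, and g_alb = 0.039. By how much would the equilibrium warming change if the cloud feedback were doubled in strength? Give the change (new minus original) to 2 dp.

Original: g = 0.2099, ΔT = 2.79/(1−0.2099) = 3.5312 °C.
With doubled cloud: g' = 0.2966, ΔT' = 2.79/(1−0.2966) = 3.9664 °C.
Change = 3.9664 − 3.5312 = 0.44 °C.

0.44 °C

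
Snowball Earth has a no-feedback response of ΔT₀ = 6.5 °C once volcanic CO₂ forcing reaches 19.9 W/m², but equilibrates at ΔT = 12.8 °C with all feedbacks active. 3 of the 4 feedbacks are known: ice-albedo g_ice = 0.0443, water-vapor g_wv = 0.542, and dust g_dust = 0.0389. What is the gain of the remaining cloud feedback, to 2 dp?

Amplification A = ΔT/ΔT₀ = 12.8/6.5 = 1.969.
Total gain g = 1 − 1/A = 1 − 1/1.969 = 0.4921.
Known gains sum to 0.0443 + 0.542 + 0.0389 = 0.6252.
g_cld = 0.4921 − 0.6252 = -0.13.

-0.13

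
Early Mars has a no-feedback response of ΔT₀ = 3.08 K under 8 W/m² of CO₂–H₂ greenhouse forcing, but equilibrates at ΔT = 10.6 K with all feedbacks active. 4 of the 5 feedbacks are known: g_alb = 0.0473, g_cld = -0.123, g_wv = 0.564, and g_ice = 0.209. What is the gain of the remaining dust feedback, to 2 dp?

Amplification A = ΔT/ΔT₀ = 10.6/3.08 = 3.442.
Total gain g = 1 − 1/A = 1 − 1/3.442 = 0.7095.
Known gains sum to 0.0473 − 0.123 + 0.564 + 0.209 = 0.6973.
g_dust = 0.7095 − 0.6973 = 0.01.

0.01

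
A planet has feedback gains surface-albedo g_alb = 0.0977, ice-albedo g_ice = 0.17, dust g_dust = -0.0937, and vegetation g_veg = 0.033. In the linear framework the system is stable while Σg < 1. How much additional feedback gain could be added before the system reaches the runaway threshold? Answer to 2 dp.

Current total gain = 0.0977 + 0.17 − 0.0937 + 0.033 = 0.207.
Margin to runaway = 1 − 0.207 = 0.79.

0.79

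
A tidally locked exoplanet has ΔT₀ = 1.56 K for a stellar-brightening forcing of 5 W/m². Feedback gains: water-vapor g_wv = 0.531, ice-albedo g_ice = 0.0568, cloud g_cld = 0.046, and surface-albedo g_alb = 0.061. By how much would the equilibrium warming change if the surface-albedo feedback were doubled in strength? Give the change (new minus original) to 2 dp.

Original: g = 0.6948, ΔT = 1.56/(1−0.6948) = 5.1114 K.
With doubled surface-albedo: g' = 0.7558, ΔT' = 1.56/(1−0.7558) = 6.3882 K.
Change = 6.3882 − 5.1114 = 1.28 K.

1.28 K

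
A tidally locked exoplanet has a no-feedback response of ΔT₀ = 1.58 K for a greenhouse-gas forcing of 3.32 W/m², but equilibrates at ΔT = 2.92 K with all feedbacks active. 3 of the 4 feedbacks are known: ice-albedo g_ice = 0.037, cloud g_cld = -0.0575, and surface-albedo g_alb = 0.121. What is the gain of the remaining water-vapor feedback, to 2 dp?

0.36

Amplification A = ΔT/ΔT₀ = 2.92/1.58 = 1.848.
Total gain g = 1 − 1/A = 1 − 1/1.848 = 0.4589.
Known gains sum to 0.037 − 0.0575 + 0.121 = 0.1005.
g_wv = 0.4589 − 0.1005 = 0.36.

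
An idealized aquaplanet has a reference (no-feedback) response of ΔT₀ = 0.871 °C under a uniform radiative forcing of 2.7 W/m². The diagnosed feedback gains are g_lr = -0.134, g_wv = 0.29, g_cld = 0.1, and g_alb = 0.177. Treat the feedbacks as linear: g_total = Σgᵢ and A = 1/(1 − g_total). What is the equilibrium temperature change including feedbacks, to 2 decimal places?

1.54 °C

Total gain g = -0.134 + 0.29 + 0.1 + 0.177 = 0.433.
Amplification A = 1/(1 − 0.433) = 1.764.
ΔT = 0.871 × 1.764 = 1.54 °C.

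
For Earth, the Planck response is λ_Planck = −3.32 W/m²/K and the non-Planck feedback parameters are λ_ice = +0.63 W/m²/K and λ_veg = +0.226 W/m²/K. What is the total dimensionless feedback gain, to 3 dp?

Convert to gains: g_ice = 0.63/3.32 = 0.1898; g_veg = 0.226/3.32 = 0.06807.
Total gain g = 0.25787.

0.258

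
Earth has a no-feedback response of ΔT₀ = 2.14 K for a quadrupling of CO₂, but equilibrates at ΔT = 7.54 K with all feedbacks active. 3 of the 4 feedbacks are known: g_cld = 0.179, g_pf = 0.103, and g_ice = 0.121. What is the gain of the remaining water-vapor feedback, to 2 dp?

Amplification A = ΔT/ΔT₀ = 7.54/2.14 = 3.523.
Total gain g = 1 − 1/A = 1 − 1/3.523 = 0.7162.
Known gains sum to 0.179 + 0.103 + 0.121 = 0.403.
g_wv = 0.7162 − 0.403 = 0.31.

0.31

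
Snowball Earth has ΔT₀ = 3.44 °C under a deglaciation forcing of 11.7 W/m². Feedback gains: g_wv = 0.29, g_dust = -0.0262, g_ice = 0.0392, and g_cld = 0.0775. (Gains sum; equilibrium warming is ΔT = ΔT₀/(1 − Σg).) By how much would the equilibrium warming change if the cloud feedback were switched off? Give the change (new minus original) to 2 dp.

Original: g = 0.3805, ΔT = 3.44/(1−0.3805) = 5.5529 °C.
Without cloud: g' = 0.303, ΔT' = 3.44/(1−0.303) = 4.9354 °C.
Change = 4.9354 − 5.5529 = -0.62 °C.

-0.62 °C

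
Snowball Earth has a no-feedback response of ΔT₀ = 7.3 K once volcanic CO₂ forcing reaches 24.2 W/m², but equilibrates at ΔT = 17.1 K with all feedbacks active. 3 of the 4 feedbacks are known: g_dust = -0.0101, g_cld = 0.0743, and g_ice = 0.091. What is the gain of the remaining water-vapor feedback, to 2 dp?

0.42

Amplification A = ΔT/ΔT₀ = 17.1/7.3 = 2.342.
Total gain g = 1 − 1/A = 1 − 1/2.342 = 0.573.
Known gains sum to -0.0101 + 0.0743 + 0.091 = 0.1552.
g_wv = 0.573 − 0.1552 = 0.42.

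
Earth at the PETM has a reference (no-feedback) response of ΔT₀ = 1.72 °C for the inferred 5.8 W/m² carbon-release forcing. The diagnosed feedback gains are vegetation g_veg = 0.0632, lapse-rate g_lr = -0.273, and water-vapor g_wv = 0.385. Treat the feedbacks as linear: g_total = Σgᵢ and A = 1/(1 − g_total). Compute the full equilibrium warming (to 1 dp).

2.1 °C

Total gain g = 0.0632 − 0.273 + 0.385 = 0.1752.
Amplification A = 1/(1 − 0.1752) = 1.212.
ΔT = 1.72 × 1.212 = 2.1 °C.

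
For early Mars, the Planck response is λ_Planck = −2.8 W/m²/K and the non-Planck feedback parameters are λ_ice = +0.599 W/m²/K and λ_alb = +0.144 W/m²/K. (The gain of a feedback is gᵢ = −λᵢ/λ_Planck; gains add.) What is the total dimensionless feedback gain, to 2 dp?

Convert to gains: g_ice = 0.599/2.8 = 0.2139; g_alb = 0.144/2.8 = 0.05143.
Total gain g = 0.26533.

0.27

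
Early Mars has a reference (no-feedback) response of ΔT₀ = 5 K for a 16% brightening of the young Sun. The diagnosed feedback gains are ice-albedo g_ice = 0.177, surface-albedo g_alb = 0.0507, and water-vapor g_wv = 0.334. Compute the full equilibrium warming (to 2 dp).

Total gain g = 0.177 + 0.0507 + 0.334 = 0.5617.
Amplification A = 1/(1 − 0.5617) = 2.282.
ΔT = 5 × 2.282 = 11.41 K.

11.41 K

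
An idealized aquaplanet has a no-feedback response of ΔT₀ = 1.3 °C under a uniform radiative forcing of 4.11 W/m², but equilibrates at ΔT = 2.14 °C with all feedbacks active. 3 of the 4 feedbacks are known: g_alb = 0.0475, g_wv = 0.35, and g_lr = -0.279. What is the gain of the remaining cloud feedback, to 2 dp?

Amplification A = ΔT/ΔT₀ = 2.14/1.3 = 1.646.
Total gain g = 1 − 1/A = 1 − 1/1.646 = 0.3925.
Known gains sum to 0.0475 + 0.35 − 0.279 = 0.1185.
g_cld = 0.3925 − 0.1185 = 0.27.

0.27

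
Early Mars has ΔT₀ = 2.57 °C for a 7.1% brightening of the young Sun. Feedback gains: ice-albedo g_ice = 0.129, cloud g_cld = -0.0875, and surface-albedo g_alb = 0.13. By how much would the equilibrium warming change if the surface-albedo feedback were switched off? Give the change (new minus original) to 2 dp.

-0.42 °C

Original: g = 0.1715, ΔT = 2.57/(1−0.1715) = 3.1020 °C.
Without surface-albedo: g' = 0.0415, ΔT' = 2.57/(1−0.0415) = 2.6813 °C.
Change = 2.6813 − 3.1020 = -0.42 °C.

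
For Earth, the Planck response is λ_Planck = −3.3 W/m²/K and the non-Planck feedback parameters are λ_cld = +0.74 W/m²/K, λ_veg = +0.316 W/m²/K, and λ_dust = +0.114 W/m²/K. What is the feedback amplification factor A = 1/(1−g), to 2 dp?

Convert to gains: g_cld = 0.74/3.3 = 0.2242; g_veg = 0.316/3.3 = 0.09576; g_dust = 0.114/3.3 = 0.03455.
Total gain g = 0.35451.
A = 1/(1 − 0.35451) = 1.55.

1.55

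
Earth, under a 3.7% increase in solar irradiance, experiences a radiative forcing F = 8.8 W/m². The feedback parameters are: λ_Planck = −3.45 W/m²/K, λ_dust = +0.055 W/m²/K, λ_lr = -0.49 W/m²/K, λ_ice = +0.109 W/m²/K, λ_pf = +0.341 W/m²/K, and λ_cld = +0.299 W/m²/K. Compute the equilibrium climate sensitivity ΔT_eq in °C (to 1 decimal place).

2.8 °C

Net feedback parameter λ = (−3.45) + (+0.055) + (-0.49) + (+0.109) + (+0.341) + (+0.299) = -3.136 W/m²/K.
ΔT = −F/λ = −8.8/(-3.136) = 2.8 °C.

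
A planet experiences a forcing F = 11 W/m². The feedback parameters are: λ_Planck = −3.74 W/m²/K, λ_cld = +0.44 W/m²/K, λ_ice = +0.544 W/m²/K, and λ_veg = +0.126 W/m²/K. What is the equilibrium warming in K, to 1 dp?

Net feedback parameter λ = (−3.74) + (+0.44) + (+0.544) + (+0.126) = -2.63 W/m²/K.
ΔT = −F/λ = −11/(-2.63) = 4.2 K.

4.2 K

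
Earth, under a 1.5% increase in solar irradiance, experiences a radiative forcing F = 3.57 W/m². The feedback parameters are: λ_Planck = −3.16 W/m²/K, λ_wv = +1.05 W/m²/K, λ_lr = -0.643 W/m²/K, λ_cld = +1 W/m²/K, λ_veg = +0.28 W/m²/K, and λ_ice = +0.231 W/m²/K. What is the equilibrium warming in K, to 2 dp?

Net feedback parameter λ = (−3.16) + (+1.05) + (-0.643) + (+1) + (+0.28) + (+0.231) = -1.242 W/m²/K.
ΔT = −F/λ = −3.57/(-1.242) = 2.87 K.

2.87 K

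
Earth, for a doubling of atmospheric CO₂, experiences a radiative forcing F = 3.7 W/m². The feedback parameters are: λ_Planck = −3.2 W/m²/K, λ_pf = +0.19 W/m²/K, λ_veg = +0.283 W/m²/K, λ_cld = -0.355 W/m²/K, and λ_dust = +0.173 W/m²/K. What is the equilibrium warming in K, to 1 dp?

1.3 K

Net feedback parameter λ = (−3.2) + (+0.19) + (+0.283) + (-0.355) + (+0.173) = -2.909 W/m²/K.
ΔT = −F/λ = −3.7/(-2.909) = 1.3 K.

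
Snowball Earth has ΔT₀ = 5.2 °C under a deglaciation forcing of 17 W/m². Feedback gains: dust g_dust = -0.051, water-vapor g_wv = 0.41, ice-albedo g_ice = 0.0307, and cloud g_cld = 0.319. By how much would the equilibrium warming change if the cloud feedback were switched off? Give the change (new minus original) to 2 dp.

-9.33 °C

Original: g = 0.7087, ΔT = 5.2/(1−0.7087) = 17.8510 °C.
Without cloud: g' = 0.3897, ΔT' = 5.2/(1−0.3897) = 8.5204 °C.
Change = 8.5204 − 17.8510 = -9.33 °C.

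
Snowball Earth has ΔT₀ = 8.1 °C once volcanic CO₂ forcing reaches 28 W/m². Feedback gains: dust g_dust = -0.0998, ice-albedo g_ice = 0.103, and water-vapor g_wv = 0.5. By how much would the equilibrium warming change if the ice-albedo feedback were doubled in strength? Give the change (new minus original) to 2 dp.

4.26 °C

Original: g = 0.5032, ΔT = 8.1/(1−0.5032) = 16.3043 °C.
With doubled ice-albedo: g' = 0.6062, ΔT' = 8.1/(1−0.6062) = 20.5688 °C.
Change = 20.5688 − 16.3043 = 4.26 °C.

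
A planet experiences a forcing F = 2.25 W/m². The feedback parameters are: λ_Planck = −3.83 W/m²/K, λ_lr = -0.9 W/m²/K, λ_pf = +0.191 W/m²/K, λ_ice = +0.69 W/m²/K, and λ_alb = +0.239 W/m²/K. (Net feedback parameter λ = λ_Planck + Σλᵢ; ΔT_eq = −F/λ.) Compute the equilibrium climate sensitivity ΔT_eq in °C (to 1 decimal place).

0.6 °C

Net feedback parameter λ = (−3.83) + (-0.9) + (+0.191) + (+0.69) + (+0.239) = -3.61 W/m²/K.
ΔT = −F/λ = −2.25/(-3.61) = 0.6 °C.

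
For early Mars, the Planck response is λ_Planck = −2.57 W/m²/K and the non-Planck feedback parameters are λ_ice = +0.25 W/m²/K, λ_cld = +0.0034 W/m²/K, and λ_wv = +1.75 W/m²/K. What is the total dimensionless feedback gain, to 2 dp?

Convert to gains: g_ice = 0.25/2.57 = 0.09728; g_cld = 0.0034/2.57 = 0.001323; g_wv = 1.75/2.57 = 0.6809.
Total gain g = 0.779503.

0.78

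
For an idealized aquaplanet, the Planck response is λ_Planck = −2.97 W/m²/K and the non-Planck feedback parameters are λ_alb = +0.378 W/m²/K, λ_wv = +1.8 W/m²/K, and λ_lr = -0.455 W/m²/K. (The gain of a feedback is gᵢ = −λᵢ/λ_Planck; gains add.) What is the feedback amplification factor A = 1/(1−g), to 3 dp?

2.382

Convert to gains: g_alb = 0.378/2.97 = 0.1273; g_wv = 1.8/2.97 = 0.6061; g_lr = -0.455/2.97 = -0.1532.
Total gain g = 0.5802.
A = 1/(1 − 0.5802) = 2.382.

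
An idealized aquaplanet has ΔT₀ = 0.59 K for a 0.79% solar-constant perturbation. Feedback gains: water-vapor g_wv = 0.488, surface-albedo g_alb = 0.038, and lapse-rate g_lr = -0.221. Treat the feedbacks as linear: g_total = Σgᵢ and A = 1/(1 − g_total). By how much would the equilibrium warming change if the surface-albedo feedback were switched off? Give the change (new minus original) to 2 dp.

-0.04 K

Original: g = 0.305, ΔT = 0.59/(1−0.305) = 0.8489 K.
Without surface-albedo: g' = 0.267, ΔT' = 0.59/(1−0.267) = 0.8049 K.
Change = 0.8049 − 0.8489 = -0.04 K.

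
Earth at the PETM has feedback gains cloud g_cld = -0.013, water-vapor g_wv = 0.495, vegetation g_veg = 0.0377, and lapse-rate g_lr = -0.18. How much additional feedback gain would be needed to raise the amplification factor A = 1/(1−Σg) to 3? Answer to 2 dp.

Current total gain = 0.3397.
Target gain for A = 3: g* = 1 − 1/3 = 0.6667.
Additional gain needed = 0.6667 − 0.3397 = 0.33.

0.33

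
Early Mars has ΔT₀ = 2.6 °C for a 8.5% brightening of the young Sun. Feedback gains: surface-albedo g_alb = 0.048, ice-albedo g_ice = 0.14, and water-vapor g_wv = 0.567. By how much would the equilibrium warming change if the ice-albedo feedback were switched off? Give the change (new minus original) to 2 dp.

-3.86 °C

Original: g = 0.755, ΔT = 2.6/(1−0.755) = 10.6122 °C.
Without ice-albedo: g' = 0.615, ΔT' = 2.6/(1−0.615) = 6.7532 °C.
Change = 6.7532 − 10.6122 = -3.86 °C.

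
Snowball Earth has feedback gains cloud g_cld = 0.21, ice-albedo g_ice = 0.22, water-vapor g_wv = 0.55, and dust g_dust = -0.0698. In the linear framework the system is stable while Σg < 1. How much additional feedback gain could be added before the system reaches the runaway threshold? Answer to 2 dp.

0.09

Current total gain = 0.21 + 0.22 + 0.55 − 0.0698 = 0.9102.
Margin to runaway = 1 − 0.9102 = 0.09.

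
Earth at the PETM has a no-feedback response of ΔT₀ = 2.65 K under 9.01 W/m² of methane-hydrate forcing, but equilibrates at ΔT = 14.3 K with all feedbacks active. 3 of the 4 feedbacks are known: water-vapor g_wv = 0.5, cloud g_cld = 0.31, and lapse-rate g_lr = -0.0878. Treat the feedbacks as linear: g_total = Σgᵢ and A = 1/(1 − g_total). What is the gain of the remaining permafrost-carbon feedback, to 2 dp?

0.09

Amplification A = ΔT/ΔT₀ = 14.3/2.65 = 5.396.
Total gain g = 1 − 1/A = 1 − 1/5.396 = 0.8147.
Known gains sum to 0.5 + 0.31 − 0.0878 = 0.7222.
g_pf = 0.8147 − 0.7222 = 0.09.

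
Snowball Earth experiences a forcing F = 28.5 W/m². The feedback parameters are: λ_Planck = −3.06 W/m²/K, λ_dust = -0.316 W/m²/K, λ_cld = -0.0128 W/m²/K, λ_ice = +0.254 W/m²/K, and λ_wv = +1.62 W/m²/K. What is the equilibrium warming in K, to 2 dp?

18.81 K

Net feedback parameter λ = (−3.06) + (-0.316) + (-0.0128) + (+0.254) + (+1.62) = -1.5148 W/m²/K.
ΔT = −F/λ = −28.5/(-1.5148) = 18.81 K.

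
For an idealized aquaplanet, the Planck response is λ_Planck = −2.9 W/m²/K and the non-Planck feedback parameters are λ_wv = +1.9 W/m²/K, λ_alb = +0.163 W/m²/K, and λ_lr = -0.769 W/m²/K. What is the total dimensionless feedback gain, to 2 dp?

0.45

Convert to gains: g_wv = 1.9/2.9 = 0.6552; g_alb = 0.163/2.9 = 0.05621; g_lr = -0.769/2.9 = -0.2652.
Total gain g = 0.44621.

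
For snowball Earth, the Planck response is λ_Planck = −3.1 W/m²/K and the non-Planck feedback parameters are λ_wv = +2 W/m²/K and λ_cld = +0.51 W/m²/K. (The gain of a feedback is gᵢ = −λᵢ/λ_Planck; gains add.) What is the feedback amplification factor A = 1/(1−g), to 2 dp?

5.25

Convert to gains: g_wv = 2/3.1 = 0.6452; g_cld = 0.51/3.1 = 0.1645.
Total gain g = 0.8097.
A = 1/(1 − 0.8097) = 5.25.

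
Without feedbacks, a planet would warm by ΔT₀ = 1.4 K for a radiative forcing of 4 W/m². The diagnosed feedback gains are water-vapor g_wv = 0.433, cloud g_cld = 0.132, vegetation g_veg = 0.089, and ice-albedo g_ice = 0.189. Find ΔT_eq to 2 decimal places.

Total gain g = 0.433 + 0.132 + 0.089 + 0.189 = 0.843.
Amplification A = 1/(1 − 0.843) = 6.369.
ΔT = 1.4 × 6.369 = 8.92 K.

8.92 K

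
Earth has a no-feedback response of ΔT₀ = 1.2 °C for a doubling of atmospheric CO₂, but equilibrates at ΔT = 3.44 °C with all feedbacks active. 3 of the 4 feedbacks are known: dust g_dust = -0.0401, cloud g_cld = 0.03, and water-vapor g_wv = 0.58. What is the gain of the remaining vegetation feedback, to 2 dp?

Amplification A = ΔT/ΔT₀ = 3.44/1.2 = 2.867.
Total gain g = 1 − 1/A = 1 − 1/2.867 = 0.6512.
Known gains sum to -0.0401 + 0.03 + 0.58 = 0.5699.
g_veg = 0.6512 − 0.5699 = 0.08.

0.08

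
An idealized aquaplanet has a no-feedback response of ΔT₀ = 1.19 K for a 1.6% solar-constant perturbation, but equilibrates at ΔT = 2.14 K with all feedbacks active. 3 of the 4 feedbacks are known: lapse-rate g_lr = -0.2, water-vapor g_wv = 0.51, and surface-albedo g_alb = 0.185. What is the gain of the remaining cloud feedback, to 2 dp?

Amplification A = ΔT/ΔT₀ = 2.14/1.19 = 1.798.
Total gain g = 1 − 1/A = 1 − 1/1.798 = 0.4438.
Known gains sum to -0.2 + 0.51 + 0.185 = 0.495.
g_cld = 0.4438 − 0.495 = -0.05.

-0.05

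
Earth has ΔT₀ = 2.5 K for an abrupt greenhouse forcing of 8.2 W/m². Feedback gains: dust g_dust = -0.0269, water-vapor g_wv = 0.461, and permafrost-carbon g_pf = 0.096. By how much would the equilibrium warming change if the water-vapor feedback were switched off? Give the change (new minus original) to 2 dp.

Original: g = 0.5301, ΔT = 2.5/(1−0.5301) = 5.3203 K.
Without water-vapor: g' = 0.0691, ΔT' = 2.5/(1−0.0691) = 2.6856 K.
Change = 2.6856 − 5.3203 = -2.63 K.

-2.63 K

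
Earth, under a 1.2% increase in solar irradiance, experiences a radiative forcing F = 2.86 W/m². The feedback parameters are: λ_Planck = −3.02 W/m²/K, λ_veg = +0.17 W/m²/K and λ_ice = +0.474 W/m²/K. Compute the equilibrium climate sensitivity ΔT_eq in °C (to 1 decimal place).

Net feedback parameter λ = (−3.02) + (+0.17) + (+0.474) = -2.376 W/m²/K.
ΔT = −F/λ = −2.86/(-2.376) = 1.2 °C.

1.2 °C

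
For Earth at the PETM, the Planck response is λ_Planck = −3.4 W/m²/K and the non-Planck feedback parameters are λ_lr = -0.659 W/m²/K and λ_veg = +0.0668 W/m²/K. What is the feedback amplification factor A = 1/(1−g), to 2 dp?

Convert to gains: g_lr = -0.659/3.4 = -0.1938; g_veg = 0.0668/3.4 = 0.01965.
Total gain g = -0.17415.
A = 1/(1 + 0.17415) = 0.85.

0.85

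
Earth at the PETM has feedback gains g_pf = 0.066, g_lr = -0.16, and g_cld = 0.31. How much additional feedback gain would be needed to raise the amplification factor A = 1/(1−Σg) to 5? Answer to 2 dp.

0.58

Current total gain = 0.216.
Target gain for A = 5: g* = 1 − 1/5 = 0.8.
Additional gain needed = 0.8 − 0.216 = 0.58.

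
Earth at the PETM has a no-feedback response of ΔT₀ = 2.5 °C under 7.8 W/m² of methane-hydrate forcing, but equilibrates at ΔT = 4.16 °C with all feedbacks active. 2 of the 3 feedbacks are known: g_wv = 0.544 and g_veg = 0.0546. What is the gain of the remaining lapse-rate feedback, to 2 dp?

Amplification A = ΔT/ΔT₀ = 4.16/2.5 = 1.664.
Total gain g = 1 − 1/A = 1 − 1/1.664 = 0.399.
Known gains sum to 0.544 + 0.0546 = 0.5986.
g_lr = 0.399 − 0.5986 = -0.20.

-0.20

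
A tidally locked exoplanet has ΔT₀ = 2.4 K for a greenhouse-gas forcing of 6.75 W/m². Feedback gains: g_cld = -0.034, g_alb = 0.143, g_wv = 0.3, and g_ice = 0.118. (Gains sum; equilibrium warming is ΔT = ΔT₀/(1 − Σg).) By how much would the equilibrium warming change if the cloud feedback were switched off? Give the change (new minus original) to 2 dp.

Original: g = 0.527, ΔT = 2.4/(1−0.527) = 5.0740 K.
Without cloud: g' = 0.561, ΔT' = 2.4/(1−0.561) = 5.4670 K.
Change = 5.4670 − 5.0740 = 0.39 K.

0.39 K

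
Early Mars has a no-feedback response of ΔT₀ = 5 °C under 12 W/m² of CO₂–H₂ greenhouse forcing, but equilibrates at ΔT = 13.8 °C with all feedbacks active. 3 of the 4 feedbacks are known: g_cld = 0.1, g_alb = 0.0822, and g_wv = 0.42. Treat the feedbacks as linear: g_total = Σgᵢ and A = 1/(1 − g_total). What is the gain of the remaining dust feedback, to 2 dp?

Amplification A = ΔT/ΔT₀ = 13.8/5 = 2.76.
Total gain g = 1 − 1/A = 1 − 1/2.76 = 0.6377.
Known gains sum to 0.1 + 0.0822 + 0.42 = 0.6022.
g_dust = 0.6377 − 0.6022 = 0.04.

0.04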